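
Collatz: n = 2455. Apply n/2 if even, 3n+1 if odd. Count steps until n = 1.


2455 → 7366 → 3683 → 11050 → 5525 → 16576 → 8288 → 4144 → 2072 → 1036 → 518 → 259 → 778 → 389 → 1168 → 584 → 292 → 146 → 73 → 220 → 110 → 55 → 166 → 83 → 250 → 125 → 376 → 188 → 94 → 47 → 142 → 71 → 214 → 107 → 322 → 161 → 484 → 242 → 121 → 364 → 182 → 91 → 274 → 137 → 412 → 206 → 103 → 310 → 155 → 466 → 233 → 700 → 350 → 175 → 526 → 263 → 790 → 395 → 1186 → 593 → 1780 → 890 → 445 → 1336 → 668 → 334 → 167 → 502 → 251 → 754 → 377 → 1132 → 566 → 283 → 850 → 425 → 1276 → 638 → 319 → 958 → 479 → 1438 → 719 → 2158 → 1079 → 3238 → 1619 → 4858 → 2429 → 7288 → 3644 → 1822 → 911 → 2734 → 1367 → 4102 → 2051 → 6154 → 3077 → 9232 → 4616 → 2308 → 1154 → 577 → 1732 → 866 → 433 → 1300 → 650 → 325 → 976 → 488 → 244 → 122 → 61 → 184 → 92 → 46 → 23 → 70 → 35 → 106 → 53 → 160 → 80 → 40 → 20 → 10 → 5 → 16 → 8 → 4 → 2 → 1
Total steps = 133

133 steps


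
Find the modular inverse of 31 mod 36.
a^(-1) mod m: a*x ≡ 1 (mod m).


Use the extended Euclidean algorithm on (36, 31); each row r = 36*s + 31*t:
r=36, s=1, t=0
r=31, s=0, t=1
q=1: r=5, s=1, t=-1   [36*(1) + 31*(-1) = 5]
q=6: r=1, s=-6, t=7   [36*(-6) + 31*(7) = 1]
q=5: r=0, s=31, t=-36   [36*(31) + 31*(-36) = 0]
GCD = 1 with t = 7, so 31*(7) ≡ 1 (mod 36)
Inverse = 7 mod 36 = 7
Check: 31 * 7 = 217 ≡ 1 (mod 36)

31^(-1) ≡ 7 (mod 36)


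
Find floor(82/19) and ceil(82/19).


82/19 = 4.3158
floor = 4
ceil = 5

floor = 4, ceil = 5


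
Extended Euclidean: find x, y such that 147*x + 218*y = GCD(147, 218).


Tabular extended Euclidean (each row: r = 147*s + 218*t):
r=147, s=1, t=0
r=218, s=0, t=1
q=0: r=147, s=1, t=0   [147*(1) + 218*(0) = 147]
q=1: r=71, s=-1, t=1   [147*(-1) + 218*(1) = 71]
q=2: r=5, s=3, t=-2   [147*(3) + 218*(-2) = 5]
q=14: r=1, s=-43, t=29   [147*(-43) + 218*(29) = 1]
q=5: r=0, s=218, t=-147   [147*(218) + 218*(-147) = 0]
GCD = 1; from the row with r=1: x=-43, y=29
Check: 147*(-43) + 218*(29) = -6321 + 6322 = 1

GCD = 1, x = -43, y = 29


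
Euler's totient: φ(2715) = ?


2715 = 3 × 5 × 181
Prime factors: 3, 5, 181
φ(2715) = 2715 × (1-1/3) × (1-1/5) × (1-1/181)
= 2715 × 2/3 × 4/5 × 180/181 = 1440

φ(2715) = 1440


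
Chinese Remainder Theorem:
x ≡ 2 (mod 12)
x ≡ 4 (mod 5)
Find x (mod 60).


M = 12*5 = 60
M1 = M/12 = 5, M2 = M/5 = 12
M1^(-1) mod 12 = 5, M2^(-1) mod 5 = 3
x = 2*5*5 + 4*12*3 = 194
194 mod 60 = 14
Check: 14 mod 12 = 2 ✓, 14 mod 5 = 4 ✓

x ≡ 14 (mod 60)


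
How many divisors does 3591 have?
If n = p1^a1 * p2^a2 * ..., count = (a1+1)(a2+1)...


3591 = 3^3 × 7^1 × 19^1
d(3591) = (3+1) × (1+1) × (1+1) = 16

16 divisors


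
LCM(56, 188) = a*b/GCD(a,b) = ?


GCD(56, 188) = 4
LCM = 56*188/4 = 10528/4 = 2632

LCM = 2632


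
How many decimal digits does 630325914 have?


630325914 has 9 digits in base 10
floor(log10(630325914)) + 1 = floor(8.7996) + 1 = 9

9 digits (base 10)


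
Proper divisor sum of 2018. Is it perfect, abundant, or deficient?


Proper divisors: 1, 2, 1009
Sum = 1 + 2 + 1009 = 1012
1012 < 2018 → deficient

s(2018) = 1012 (deficient)


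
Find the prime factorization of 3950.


3950 / 2 = 1975
1975 / 5 = 395
395 / 5 = 79
79 / 79 = 1
3950 = 2 × 5^2 × 79


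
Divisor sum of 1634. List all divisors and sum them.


Divisors of 1634: 1, 2, 19, 38, 43, 86, 817, 1634
Sum = 1 + 2 + 19 + 38 + 43 + 86 + 817 + 1634 = 2640

σ(1634) = 2640


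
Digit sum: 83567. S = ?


8 + 3 + 5 + 6 + 7 = 29


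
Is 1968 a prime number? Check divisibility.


1968 / 2 = 984 (exact division)
1968 is NOT prime.

No, 1968 is not prime


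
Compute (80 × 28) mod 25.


80 × 28 = 2240
2240 mod 25 = 15


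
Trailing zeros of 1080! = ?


floor(1080/5) = 216
floor(1080/25) = 43
floor(1080/125) = 8
floor(1080/625) = 1
Total = 268

268 trailing zeros


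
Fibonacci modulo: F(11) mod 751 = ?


F(k) mod 751 for k=1..11:
1, 1, 2, 3, 5, 8, 13, 21, 34, 55, 89
F(11) mod 751 = 89


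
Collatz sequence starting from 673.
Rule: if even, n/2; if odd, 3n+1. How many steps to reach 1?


673 → 2020 → 1010 → 505 → 1516 → 758 → 379 → 1138 → 569 → 1708 → 854 → 427 → 1282 → 641 → 1924 → 962 → 481 → 1444 → 722 → 361 → 1084 → 542 → 271 → 814 → 407 → 1222 → 611 → 1834 → 917 → 2752 → 1376 → 688 → 344 → 172 → 86 → 43 → 130 → 65 → 196 → 98 → 49 → 148 → 74 → 37 → 112 → 56 → 28 → 14 → 7 → 22 → 11 → 34 → 17 → 52 → 26 → 13 → 40 → 20 → 10 → 5 → 16 → 8 → 4 → 2 → 1
Total steps = 64

64 steps


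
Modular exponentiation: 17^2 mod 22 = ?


17^1 mod 22 = 17
17^2 mod 22 = 3


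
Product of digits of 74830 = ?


7 × 4 × 8 × 3 × 0 = 0


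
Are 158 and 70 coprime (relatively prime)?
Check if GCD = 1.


Euclidean algorithm:
158 = 2 * 70 + 18
70 = 3 * 18 + 16
18 = 1 * 16 + 2
16 = 8 * 2 + 0
GCD(158, 70) = 2

No, not coprime (GCD = 2)


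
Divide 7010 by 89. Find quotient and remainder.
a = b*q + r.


7010 = 89 * 78 + 68
Check: 6942 + 68 = 7010

q = 78, r = 68


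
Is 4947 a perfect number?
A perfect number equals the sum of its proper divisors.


Proper divisors of 4947: 1, 3, 17, 51, 97, 291, 1649
Sum = 1 + 3 + 17 + 51 + 97 + 291 + 1649 = 2109

No, 4947 is not perfect (2109 ≠ 4947)


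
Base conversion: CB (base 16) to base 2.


CB (base 16) = 203 (decimal)
203 (decimal) = 11001011 (base 2)


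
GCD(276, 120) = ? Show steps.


276 = 2 * 120 + 36
120 = 3 * 36 + 12
36 = 3 * 12 + 0
GCD = 12


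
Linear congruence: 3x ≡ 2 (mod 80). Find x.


GCD(3, 80) = 1, unique solution
a^(-1) mod 80 = 27
x = 27 * 2 mod 80 = 54

x ≡ 54 (mod 80)


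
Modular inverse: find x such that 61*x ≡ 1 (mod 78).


Use the extended Euclidean algorithm on (78, 61); each row r = 78*s + 61*t:
r=78, s=1, t=0
r=61, s=0, t=1
q=1: r=17, s=1, t=-1   [78*(1) + 61*(-1) = 17]
q=3: r=10, s=-3, t=4   [78*(-3) + 61*(4) = 10]
q=1: r=7, s=4, t=-5   [78*(4) + 61*(-5) = 7]
q=1: r=3, s=-7, t=9   [78*(-7) + 61*(9) = 3]
q=2: r=1, s=18, t=-23   [78*(18) + 61*(-23) = 1]
q=3: r=0, s=-61, t=78   [78*(-61) + 61*(78) = 0]
GCD = 1 with t = -23, so 61*(-23) ≡ 1 (mod 78)
Inverse = -23 mod 78 = 55
Check: 61 * 55 = 3355 ≡ 1 (mod 78)

61^(-1) ≡ 55 (mod 78)


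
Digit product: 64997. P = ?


6 × 4 × 9 × 9 × 7 = 13608


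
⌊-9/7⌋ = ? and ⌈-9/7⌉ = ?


-9/7 = -1.2857
floor = -2
ceil = -1

floor = -2, ceil = -1


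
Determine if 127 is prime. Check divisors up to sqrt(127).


Check divisors up to sqrt(127) = 11.2694
No divisors found.
127 is prime.

Yes, 127 is prime


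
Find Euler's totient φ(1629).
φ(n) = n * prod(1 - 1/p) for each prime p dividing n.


1629 = 3^2 × 181
Prime factors: 3, 181
φ(1629) = 1629 × (1-1/3) × (1-1/181)
= 1629 × 2/3 × 180/181 = 1080

φ(1629) = 1080


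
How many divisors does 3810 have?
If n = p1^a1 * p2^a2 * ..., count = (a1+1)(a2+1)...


3810 = 2^1 × 3^1 × 5^1 × 127^1
d(3810) = (1+1) × (1+1) × (1+1) × (1+1) = 16

16 divisors


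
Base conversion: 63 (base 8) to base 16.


63 (base 8) = 51 (decimal)
51 (decimal) = 33 (base 16)


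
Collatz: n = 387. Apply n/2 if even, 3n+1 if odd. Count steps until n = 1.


387 → 1162 → 581 → 1744 → 872 → 436 → 218 → 109 → 328 → 164 → 82 → 41 → 124 → 62 → 31 → 94 → 47 → 142 → 71 → 214 → 107 → 322 → 161 → 484 → 242 → 121 → 364 → 182 → 91 → 274 → 137 → 412 → 206 → 103 → 310 → 155 → 466 → 233 → 700 → 350 → 175 → 526 → 263 → 790 → 395 → 1186 → 593 → 1780 → 890 → 445 → 1336 → 668 → 334 → 167 → 502 → 251 → 754 → 377 → 1132 → 566 → 283 → 850 → 425 → 1276 → 638 → 319 → 958 → 479 → 1438 → 719 → 2158 → 1079 → 3238 → 1619 → 4858 → 2429 → 7288 → 3644 → 1822 → 911 → 2734 → 1367 → 4102 → 2051 → 6154 → 3077 → 9232 → 4616 → 2308 → 1154 → 577 → 1732 → 866 → 433 → 1300 → 650 → 325 → 976 → 488 → 244 → 122 → 61 → 184 → 92 → 46 → 23 → 70 → 35 → 106 → 53 → 160 → 80 → 40 → 20 → 10 → 5 → 16 → 8 → 4 → 2 → 1
Total steps = 120

120 steps


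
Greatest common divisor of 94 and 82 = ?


94 = 1 * 82 + 12
82 = 6 * 12 + 10
12 = 1 * 10 + 2
10 = 5 * 2 + 0
GCD = 2


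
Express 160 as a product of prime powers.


160 / 2 = 80
80 / 2 = 40
40 / 2 = 20
20 / 2 = 10
10 / 2 = 5
5 / 5 = 1
160 = 2^5 × 5


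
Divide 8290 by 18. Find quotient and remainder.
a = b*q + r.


8290 = 18 * 460 + 10
Check: 8280 + 10 = 8290

q = 460, r = 10


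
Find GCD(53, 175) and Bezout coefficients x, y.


Tabular extended Euclidean (each row: r = 53*s + 175*t):
r=53, s=1, t=0
r=175, s=0, t=1
q=0: r=53, s=1, t=0   [53*(1) + 175*(0) = 53]
q=3: r=16, s=-3, t=1   [53*(-3) + 175*(1) = 16]
q=3: r=5, s=10, t=-3   [53*(10) + 175*(-3) = 5]
q=3: r=1, s=-33, t=10   [53*(-33) + 175*(10) = 1]
q=5: r=0, s=175, t=-53   [53*(175) + 175*(-53) = 0]
GCD = 1; from the row with r=1: x=-33, y=10
Check: 53*(-33) + 175*(10) = -1749 + 1750 = 1

GCD = 1, x = -33, y = 10


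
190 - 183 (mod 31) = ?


190 - 183 = 7
7 mod 31 = 7


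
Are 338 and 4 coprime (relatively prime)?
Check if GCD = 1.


Euclidean algorithm:
338 = 84 * 4 + 2
4 = 2 * 2 + 0
GCD(338, 4) = 2

No, not coprime (GCD = 2)


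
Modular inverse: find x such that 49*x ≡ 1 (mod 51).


Use the extended Euclidean algorithm on (51, 49); each row r = 51*s + 49*t:
r=51, s=1, t=0
r=49, s=0, t=1
q=1: r=2, s=1, t=-1   [51*(1) + 49*(-1) = 2]
q=24: r=1, s=-24, t=25   [51*(-24) + 49*(25) = 1]
q=2: r=0, s=49, t=-51   [51*(49) + 49*(-51) = 0]
GCD = 1 with t = 25, so 49*(25) ≡ 1 (mod 51)
Inverse = 25 mod 51 = 25
Check: 49 * 25 = 1225 ≡ 1 (mod 51)

49^(-1) ≡ 25 (mod 51)


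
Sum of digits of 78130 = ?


7 + 8 + 1 + 3 + 0 = 19


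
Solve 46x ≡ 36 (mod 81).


GCD(46, 81) = 1, unique solution
a^(-1) mod 81 = 37
x = 37 * 36 mod 81 = 36

x ≡ 36 (mod 81)


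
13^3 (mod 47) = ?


13^1 mod 47 = 13
13^2 mod 47 = 28
13^3 mod 47 = 35


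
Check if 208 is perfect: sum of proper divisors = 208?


Proper divisors of 208: 1, 2, 4, 8, 13, 16, 26, 52, 104
Sum = 1 + 2 + 4 + 8 + 13 + 16 + 26 + 52 + 104 = 226

No, 208 is not perfect (226 ≠ 208)


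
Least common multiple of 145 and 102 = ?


GCD(145, 102) = 1
LCM = 145*102/1 = 14790/1 = 14790

LCM = 14790


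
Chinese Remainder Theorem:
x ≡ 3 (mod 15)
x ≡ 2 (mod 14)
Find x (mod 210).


M = 15*14 = 210
M1 = M/15 = 14, M2 = M/14 = 15
M1^(-1) mod 15 = 14, M2^(-1) mod 14 = 1
x = 3*14*14 + 2*15*1 = 618
618 mod 210 = 198
Check: 198 mod 15 = 3 ✓, 198 mod 14 = 2 ✓

x ≡ 198 (mod 210)


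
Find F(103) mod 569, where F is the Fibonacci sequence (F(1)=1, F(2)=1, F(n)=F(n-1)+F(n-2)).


F(k) mod 569 for k=1..103:
1, 1, 2, 3, 5, 8, 13, 21, 34, 55, 89, 144, 233, 377, 41, 418, 459, 308, 198, 506, 135, 72, 207, 279, 486, 196, 113, 309, 422, 162, 15, 177, 192, 369, 561, 361, 353, 145, 498, 74, 3, 77, 80, 157, 237, 394, 62, 456, 518, 405, 354, 190, 544, 165, 140, 305, 445, 181, 57, 238, 295, 533, 259, 223, 482, 136, 49, 185, 234, 419, 84, 503, 18, 521, 539, 491, 461, 383, 275, 89, 364, 453, 248, 132, 380, 512, 323, 266, 20, 286, 306, 23, 329, 352, 112, 464, 7, 471, 478, 380, 289, 100, 389
F(103) mod 569 = 389


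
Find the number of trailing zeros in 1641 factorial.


floor(1641/5) = 328
floor(1641/25) = 65
floor(1641/125) = 13
floor(1641/625) = 2
Total = 408

408 trailing zeros


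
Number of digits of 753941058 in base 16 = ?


753941058 in base 16 = 2CF03A42
Number of digits = 8

8 digits (base 16)


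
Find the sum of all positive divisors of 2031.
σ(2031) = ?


Divisors of 2031: 1, 3, 677, 2031
Sum = 1 + 3 + 677 + 2031 = 2712

σ(2031) = 2712


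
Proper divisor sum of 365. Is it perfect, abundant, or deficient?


Proper divisors: 1, 5, 73
Sum = 1 + 5 + 73 = 79
79 < 365 → deficient

s(365) = 79 (deficient)


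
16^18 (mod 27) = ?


16^1 mod 27 = 16
16^2 mod 27 = 13
16^3 mod 27 = 19
16^4 mod 27 = 7
16^5 mod 27 = 4
16^6 mod 27 = 10
16^7 mod 27 = 25
16^8 mod 27 = 22
16^9 mod 27 = 1
16^10 mod 27 = 16
16^11 mod 27 = 13
16^12 mod 27 = 19
16^13 mod 27 = 7
16^14 mod 27 = 4
16^15 mod 27 = 10
16^16 mod 27 = 25
16^17 mod 27 = 22
16^18 mod 27 = 1


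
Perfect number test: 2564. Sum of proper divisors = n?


Proper divisors of 2564: 1, 2, 4, 641, 1282
Sum = 1 + 2 + 4 + 641 + 1282 = 1930

No, 2564 is not perfect (1930 ≠ 2564)


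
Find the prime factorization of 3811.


3811 / 37 = 103
103 / 103 = 1
3811 = 37 × 103


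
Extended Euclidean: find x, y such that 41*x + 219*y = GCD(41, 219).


Tabular extended Euclidean (each row: r = 41*s + 219*t):
r=41, s=1, t=0
r=219, s=0, t=1
q=0: r=41, s=1, t=0   [41*(1) + 219*(0) = 41]
q=5: r=14, s=-5, t=1   [41*(-5) + 219*(1) = 14]
q=2: r=13, s=11, t=-2   [41*(11) + 219*(-2) = 13]
q=1: r=1, s=-16, t=3   [41*(-16) + 219*(3) = 1]
q=13: r=0, s=219, t=-41   [41*(219) + 219*(-41) = 0]
GCD = 1; from the row with r=1: x=-16, y=3
Check: 41*(-16) + 219*(3) = -656 + 657 = 1

GCD = 1, x = -16, y = 3


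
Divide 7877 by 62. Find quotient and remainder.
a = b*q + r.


7877 = 62 * 127 + 3
Check: 7874 + 3 = 7877

q = 127, r = 3


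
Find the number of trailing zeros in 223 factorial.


floor(223/5) = 44
floor(223/25) = 8
floor(223/125) = 1
Total = 53

53 trailing zeros


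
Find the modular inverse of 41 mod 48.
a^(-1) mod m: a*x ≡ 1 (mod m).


Use the extended Euclidean algorithm on (48, 41); each row r = 48*s + 41*t:
r=48, s=1, t=0
r=41, s=0, t=1
q=1: r=7, s=1, t=-1   [48*(1) + 41*(-1) = 7]
q=5: r=6, s=-5, t=6   [48*(-5) + 41*(6) = 6]
q=1: r=1, s=6, t=-7   [48*(6) + 41*(-7) = 1]
q=6: r=0, s=-41, t=48   [48*(-41) + 41*(48) = 0]
GCD = 1 with t = -7, so 41*(-7) ≡ 1 (mod 48)
Inverse = -7 mod 48 = 41
Check: 41 * 41 = 1681 ≡ 1 (mod 48)

41^(-1) ≡ 41 (mod 48)


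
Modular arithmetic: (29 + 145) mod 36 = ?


29 + 145 = 174
174 mod 36 = 30


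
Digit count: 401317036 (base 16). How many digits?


401317036 in base 16 = 17EB9CAC
Number of digits = 8

8 digits (base 16)


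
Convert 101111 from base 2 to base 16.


101111 (base 2) = 47 (decimal)
47 (decimal) = 2F (base 16)


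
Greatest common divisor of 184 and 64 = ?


184 = 2 * 64 + 56
64 = 1 * 56 + 8
56 = 7 * 8 + 0
GCD = 8


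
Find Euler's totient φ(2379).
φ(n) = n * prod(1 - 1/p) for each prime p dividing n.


2379 = 3 × 13 × 61
Prime factors: 3, 13, 61
φ(2379) = 2379 × (1-1/3) × (1-1/13) × (1-1/61)
= 2379 × 2/3 × 12/13 × 60/61 = 1440

φ(2379) = 1440


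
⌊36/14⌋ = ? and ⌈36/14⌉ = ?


36/14 = 2.5714
floor = 2
ceil = 3

floor = 2, ceil = 3


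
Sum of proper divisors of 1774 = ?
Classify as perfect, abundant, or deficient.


Proper divisors: 1, 2, 887
Sum = 1 + 2 + 887 = 890
890 < 1774 → deficient

s(1774) = 890 (deficient)


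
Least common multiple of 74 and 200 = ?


GCD(74, 200) = 2
LCM = 74*200/2 = 14800/2 = 7400

LCM = 7400


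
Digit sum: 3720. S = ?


3 + 7 + 2 + 0 = 12


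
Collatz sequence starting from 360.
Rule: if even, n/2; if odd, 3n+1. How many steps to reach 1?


360 → 180 → 90 → 45 → 136 → 68 → 34 → 17 → 52 → 26 → 13 → 40 → 20 → 10 → 5 → 16 → 8 → 4 → 2 → 1
Total steps = 19

19 steps


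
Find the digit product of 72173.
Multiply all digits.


7 × 2 × 1 × 7 × 3 = 294


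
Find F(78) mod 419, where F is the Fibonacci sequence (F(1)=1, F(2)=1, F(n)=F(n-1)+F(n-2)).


F(k) mod 419 for k=1..78:
1, 1, 2, 3, 5, 8, 13, 21, 34, 55, 89, 144, 233, 377, 191, 149, 340, 70, 410, 61, 52, 113, 165, 278, 24, 302, 326, 209, 116, 325, 22, 347, 369, 297, 247, 125, 372, 78, 31, 109, 140, 249, 389, 219, 189, 408, 178, 167, 345, 93, 19, 112, 131, 243, 374, 198, 153, 351, 85, 17, 102, 119, 221, 340, 142, 63, 205, 268, 54, 322, 376, 279, 236, 96, 332, 9, 341, 350
F(78) mod 419 = 350


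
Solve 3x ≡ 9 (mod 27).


GCD(3, 27) = 3 divides 9
Divide: 1x ≡ 3 (mod 9)
x ≡ 3 (mod 9)


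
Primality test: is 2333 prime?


Check divisors up to sqrt(2333) = 48.3011
No divisors found.
2333 is prime.

Yes, 2333 is prime


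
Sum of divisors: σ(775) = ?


Divisors of 775: 1, 5, 25, 31, 155, 775
Sum = 1 + 5 + 25 + 31 + 155 + 775 = 992

σ(775) = 992


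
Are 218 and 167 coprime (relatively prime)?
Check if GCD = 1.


Euclidean algorithm:
218 = 1 * 167 + 51
167 = 3 * 51 + 14
51 = 3 * 14 + 9
14 = 1 * 9 + 5
9 = 1 * 5 + 4
5 = 1 * 4 + 1
4 = 4 * 1 + 0
GCD(218, 167) = 1

Yes, coprime (GCD = 1)


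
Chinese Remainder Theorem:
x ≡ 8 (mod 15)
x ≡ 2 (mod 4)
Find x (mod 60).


M = 15*4 = 60
M1 = M/15 = 4, M2 = M/4 = 15
M1^(-1) mod 15 = 4, M2^(-1) mod 4 = 3
x = 8*4*4 + 2*15*3 = 218
218 mod 60 = 38
Check: 38 mod 15 = 8 ✓, 38 mod 4 = 2 ✓

x ≡ 38 (mod 60)


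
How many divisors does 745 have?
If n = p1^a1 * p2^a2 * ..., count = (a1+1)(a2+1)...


745 = 5^1 × 149^1
d(745) = (1+1) × (1+1) = 4

4 divisors


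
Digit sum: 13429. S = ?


1 + 3 + 4 + 2 + 9 = 19


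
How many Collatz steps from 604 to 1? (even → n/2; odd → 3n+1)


604 → 302 → 151 → 454 → 227 → 682 → 341 → 1024 → 512 → 256 → 128 → 64 → 32 → 16 → 8 → 4 → 2 → 1
Total steps = 17

17 steps


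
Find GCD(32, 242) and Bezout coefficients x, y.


Tabular extended Euclidean (each row: r = 32*s + 242*t):
r=32, s=1, t=0
r=242, s=0, t=1
q=0: r=32, s=1, t=0   [32*(1) + 242*(0) = 32]
q=7: r=18, s=-7, t=1   [32*(-7) + 242*(1) = 18]
q=1: r=14, s=8, t=-1   [32*(8) + 242*(-1) = 14]
q=1: r=4, s=-15, t=2   [32*(-15) + 242*(2) = 4]
q=3: r=2, s=53, t=-7   [32*(53) + 242*(-7) = 2]
q=2: r=0, s=-121, t=16   [32*(-121) + 242*(16) = 0]
GCD = 2; from the row with r=2: x=53, y=-7
Check: 32*(53) + 242*(-7) = 1696 - 1694 = 2

GCD = 2, x = 53, y = -7


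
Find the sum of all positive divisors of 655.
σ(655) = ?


Divisors of 655: 1, 5, 131, 655
Sum = 1 + 5 + 131 + 655 = 792

σ(655) = 792


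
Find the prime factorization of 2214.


2214 / 2 = 1107
1107 / 3 = 369
369 / 3 = 123
123 / 3 = 41
41 / 41 = 1
2214 = 2 × 3^3 × 41


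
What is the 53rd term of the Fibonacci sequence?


Sequence: 1, 1, 2, 3, 5, 8, 13, 21, 34, 55, 89, 144, 233, 377, 610, 987, 1597, 2584, 4181, 6765, 10946, 17711, 28657, 46368, 75025, 121393, 196418, 317811, 514229, 832040, 1346269, 2178309, 3524578, 5702887, 9227465, 14930352, 24157817, 39088169, 63245986, 102334155, 165580141, 267914296, 433494437, 701408733, 1134903170, 1836311903, 2971215073, 4807526976, 7778742049, 12586269025, 20365011074, 32951280099, 53316291173
F(53) = 53316291173


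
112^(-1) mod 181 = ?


Use the extended Euclidean algorithm on (181, 112); each row r = 181*s + 112*t:
r=181, s=1, t=0
r=112, s=0, t=1
q=1: r=69, s=1, t=-1   [181*(1) + 112*(-1) = 69]
q=1: r=43, s=-1, t=2   [181*(-1) + 112*(2) = 43]
q=1: r=26, s=2, t=-3   [181*(2) + 112*(-3) = 26]
q=1: r=17, s=-3, t=5   [181*(-3) + 112*(5) = 17]
q=1: r=9, s=5, t=-8   [181*(5) + 112*(-8) = 9]
q=1: r=8, s=-8, t=13   [181*(-8) + 112*(13) = 8]
q=1: r=1, s=13, t=-21   [181*(13) + 112*(-21) = 1]
q=8: r=0, s=-112, t=181   [181*(-112) + 112*(181) = 0]
GCD = 1 with t = -21, so 112*(-21) ≡ 1 (mod 181)
Inverse = -21 mod 181 = 160
Check: 112 * 160 = 17920 ≡ 1 (mod 181)

112^(-1) ≡ 160 (mod 181)


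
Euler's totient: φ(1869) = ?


1869 = 3 × 7 × 89
Prime factors: 3, 7, 89
φ(1869) = 1869 × (1-1/3) × (1-1/7) × (1-1/89)
= 1869 × 2/3 × 6/7 × 88/89 = 1056

φ(1869) = 1056


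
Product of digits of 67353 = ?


6 × 7 × 3 × 5 × 3 = 1890


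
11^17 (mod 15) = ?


11^1 mod 15 = 11
11^2 mod 15 = 1
11^3 mod 15 = 11
11^4 mod 15 = 1
11^5 mod 15 = 11
11^6 mod 15 = 1
11^7 mod 15 = 11
11^8 mod 15 = 1
11^9 mod 15 = 11
11^10 mod 15 = 1
11^11 mod 15 = 11
11^12 mod 15 = 1
11^13 mod 15 = 11
11^14 mod 15 = 1
11^15 mod 15 = 11
11^16 mod 15 = 1
11^17 mod 15 = 11


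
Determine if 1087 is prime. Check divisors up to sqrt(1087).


Check divisors up to sqrt(1087) = 32.9697
No divisors found.
1087 is prime.

Yes, 1087 is prime


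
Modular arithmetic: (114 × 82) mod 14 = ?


114 × 82 = 9348
9348 mod 14 = 10


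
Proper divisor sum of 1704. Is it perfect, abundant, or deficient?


Proper divisors: 1, 2, 3, 4, 6, 8, 12, 24, 71, 142, 213, 284, 426, 568, 852
Sum = 1 + 2 + 3 + 4 + 6 + 8 + 12 + 24 + 71 + 142 + 213 + 284 + 426 + 568 + 852 = 2616
2616 > 1704 → abundant

s(1704) = 2616 (abundant)


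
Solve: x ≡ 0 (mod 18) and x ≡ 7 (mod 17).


M = 18*17 = 306
M1 = M/18 = 17, M2 = M/17 = 18
M1^(-1) mod 18 = 17, M2^(-1) mod 17 = 1
x = 0*17*17 + 7*18*1 = 126
126 mod 306 = 126
Check: 126 mod 18 = 0 ✓, 126 mod 17 = 7 ✓

x ≡ 126 (mod 306)


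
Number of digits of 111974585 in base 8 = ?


111974585 in base 8 = 653114271
Number of digits = 9

9 digits (base 8)


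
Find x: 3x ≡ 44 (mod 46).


GCD(3, 46) = 1, unique solution
a^(-1) mod 46 = 31
x = 31 * 44 mod 46 = 30

x ≡ 30 (mod 46)


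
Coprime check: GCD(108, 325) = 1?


Euclidean algorithm:
325 = 3 * 108 + 1
108 = 108 * 1 + 0
GCD(108, 325) = 1

Yes, coprime (GCD = 1)


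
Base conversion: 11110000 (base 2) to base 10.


11110000 (base 2) = 240 (decimal)
240 (decimal) = 240 (base 10)


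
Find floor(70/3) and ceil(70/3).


70/3 = 23.3333
floor = 23
ceil = 24

floor = 23, ceil = 24


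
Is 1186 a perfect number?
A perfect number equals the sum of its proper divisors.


Proper divisors of 1186: 1, 2, 593
Sum = 1 + 2 + 593 = 596

No, 1186 is not perfect (596 ≠ 1186)


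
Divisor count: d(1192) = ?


1192 = 2^3 × 149^1
d(1192) = (3+1) × (1+1) = 8

8 divisors


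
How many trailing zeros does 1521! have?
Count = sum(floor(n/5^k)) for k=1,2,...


floor(1521/5) = 304
floor(1521/25) = 60
floor(1521/125) = 12
floor(1521/625) = 2
Total = 378

378 trailing zeros


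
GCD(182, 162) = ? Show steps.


182 = 1 * 162 + 20
162 = 8 * 20 + 2
20 = 10 * 2 + 0
GCD = 2


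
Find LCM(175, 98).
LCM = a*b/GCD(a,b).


GCD(175, 98) = 7
LCM = 175*98/7 = 17150/7 = 2450

LCM = 2450


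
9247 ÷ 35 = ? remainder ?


9247 = 35 * 264 + 7
Check: 9240 + 7 = 9247

q = 264, r = 7


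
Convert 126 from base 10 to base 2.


126 (base 10) = 126 (decimal)
126 (decimal) = 1111110 (base 2)


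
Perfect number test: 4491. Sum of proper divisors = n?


Proper divisors of 4491: 1, 3, 9, 499, 1497
Sum = 1 + 3 + 9 + 499 + 1497 = 2009

No, 4491 is not perfect (2009 ≠ 4491)


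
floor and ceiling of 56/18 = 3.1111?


56/18 = 3.1111
floor = 3
ceil = 4

floor = 3, ceil = 4


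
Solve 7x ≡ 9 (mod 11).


GCD(7, 11) = 1, unique solution
a^(-1) mod 11 = 8
x = 8 * 9 mod 11 = 6

x ≡ 6 (mod 11)


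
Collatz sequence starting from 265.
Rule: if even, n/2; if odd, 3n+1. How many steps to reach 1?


265 → 796 → 398 → 199 → 598 → 299 → 898 → 449 → 1348 → 674 → 337 → 1012 → 506 → 253 → 760 → 380 → 190 → 95 → 286 → 143 → 430 → 215 → 646 → 323 → 970 → 485 → 1456 → 728 → 364 → 182 → 91 → 274 → 137 → 412 → 206 → 103 → 310 → 155 → 466 → 233 → 700 → 350 → 175 → 526 → 263 → 790 → 395 → 1186 → 593 → 1780 → 890 → 445 → 1336 → 668 → 334 → 167 → 502 → 251 → 754 → 377 → 1132 → 566 → 283 → 850 → 425 → 1276 → 638 → 319 → 958 → 479 → 1438 → 719 → 2158 → 1079 → 3238 → 1619 → 4858 → 2429 → 7288 → 3644 → 1822 → 911 → 2734 → 1367 → 4102 → 2051 → 6154 → 3077 → 9232 → 4616 → 2308 → 1154 → 577 → 1732 → 866 → 433 → 1300 → 650 → 325 → 976 → 488 → 244 → 122 → 61 → 184 → 92 → 46 → 23 → 70 → 35 → 106 → 53 → 160 → 80 → 40 → 20 → 10 → 5 → 16 → 8 → 4 → 2 → 1
Total steps = 122

122 steps


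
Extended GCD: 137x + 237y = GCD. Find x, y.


Tabular extended Euclidean (each row: r = 137*s + 237*t):
r=137, s=1, t=0
r=237, s=0, t=1
q=0: r=137, s=1, t=0   [137*(1) + 237*(0) = 137]
q=1: r=100, s=-1, t=1   [137*(-1) + 237*(1) = 100]
q=1: r=37, s=2, t=-1   [137*(2) + 237*(-1) = 37]
q=2: r=26, s=-5, t=3   [137*(-5) + 237*(3) = 26]
q=1: r=11, s=7, t=-4   [137*(7) + 237*(-4) = 11]
q=2: r=4, s=-19, t=11   [137*(-19) + 237*(11) = 4]
q=2: r=3, s=45, t=-26   [137*(45) + 237*(-26) = 3]
q=1: r=1, s=-64, t=37   [137*(-64) + 237*(37) = 1]
q=3: r=0, s=237, t=-137   [137*(237) + 237*(-137) = 0]
GCD = 1; from the row with r=1: x=-64, y=37
Check: 137*(-64) + 237*(37) = -8768 + 8769 = 1

GCD = 1, x = -64, y = 37


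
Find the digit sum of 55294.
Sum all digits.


5 + 5 + 2 + 9 + 4 = 25


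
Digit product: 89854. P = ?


8 × 9 × 8 × 5 × 4 = 11520


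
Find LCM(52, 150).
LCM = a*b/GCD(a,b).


GCD(52, 150) = 2
LCM = 52*150/2 = 7800/2 = 3900

LCM = 3900


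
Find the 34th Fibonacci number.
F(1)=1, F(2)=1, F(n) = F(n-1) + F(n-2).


Sequence: 1, 1, 2, 3, 5, 8, 13, 21, 34, 55, 89, 144, 233, 377, 610, 987, 1597, 2584, 4181, 6765, 10946, 17711, 28657, 46368, 75025, 121393, 196418, 317811, 514229, 832040, 1346269, 2178309, 3524578, 5702887
F(34) = 5702887


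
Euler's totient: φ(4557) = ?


4557 = 3 × 7^2 × 31
Prime factors: 3, 7, 31
φ(4557) = 4557 × (1-1/3) × (1-1/7) × (1-1/31)
= 4557 × 2/3 × 6/7 × 30/31 = 2520

φ(4557) = 2520


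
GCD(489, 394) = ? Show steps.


489 = 1 * 394 + 95
394 = 4 * 95 + 14
95 = 6 * 14 + 11
14 = 1 * 11 + 3
11 = 3 * 3 + 2
3 = 1 * 2 + 1
2 = 2 * 1 + 0
GCD = 1


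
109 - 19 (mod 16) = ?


109 - 19 = 90
90 mod 16 = 10


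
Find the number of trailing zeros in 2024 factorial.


floor(2024/5) = 404
floor(2024/25) = 80
floor(2024/125) = 16
floor(2024/625) = 3
Total = 503

503 trailing zeros


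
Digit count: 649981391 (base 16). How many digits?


649981391 in base 16 = 26BDEDCF
Number of digits = 8

8 digits (base 16)


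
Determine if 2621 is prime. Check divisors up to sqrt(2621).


Check divisors up to sqrt(2621) = 51.1957
No divisors found.
2621 is prime.

Yes, 2621 is prime


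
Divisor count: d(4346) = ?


4346 = 2^1 × 41^1 × 53^1
d(4346) = (1+1) × (1+1) × (1+1) = 8

8 divisors


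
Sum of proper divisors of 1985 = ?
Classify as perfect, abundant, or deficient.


Proper divisors: 1, 5, 397
Sum = 1 + 5 + 397 = 403
403 < 1985 → deficient

s(1985) = 403 (deficient)


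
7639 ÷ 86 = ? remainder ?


7639 = 86 * 88 + 71
Check: 7568 + 71 = 7639

q = 88, r = 71


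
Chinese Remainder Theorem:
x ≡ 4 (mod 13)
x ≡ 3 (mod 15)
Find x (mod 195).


M = 13*15 = 195
M1 = M/13 = 15, M2 = M/15 = 13
M1^(-1) mod 13 = 7, M2^(-1) mod 15 = 7
x = 4*15*7 + 3*13*7 = 693
693 mod 195 = 108
Check: 108 mod 13 = 4 ✓, 108 mod 15 = 3 ✓

x ≡ 108 (mod 195)


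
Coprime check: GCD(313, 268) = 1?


Euclidean algorithm:
313 = 1 * 268 + 45
268 = 5 * 45 + 43
45 = 1 * 43 + 2
43 = 21 * 2 + 1
2 = 2 * 1 + 0
GCD(313, 268) = 1

Yes, coprime (GCD = 1)


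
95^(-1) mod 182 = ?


Use the extended Euclidean algorithm on (182, 95); each row r = 182*s + 95*t:
r=182, s=1, t=0
r=95, s=0, t=1
q=1: r=87, s=1, t=-1   [182*(1) + 95*(-1) = 87]
q=1: r=8, s=-1, t=2   [182*(-1) + 95*(2) = 8]
q=10: r=7, s=11, t=-21   [182*(11) + 95*(-21) = 7]
q=1: r=1, s=-12, t=23   [182*(-12) + 95*(23) = 1]
q=7: r=0, s=95, t=-182   [182*(95) + 95*(-182) = 0]
GCD = 1 with t = 23, so 95*(23) ≡ 1 (mod 182)
Inverse = 23 mod 182 = 23
Check: 95 * 23 = 2185 ≡ 1 (mod 182)

95^(-1) ≡ 23 (mod 182)


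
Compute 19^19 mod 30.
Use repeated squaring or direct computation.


19^1 mod 30 = 19
19^2 mod 30 = 1
19^3 mod 30 = 19
19^4 mod 30 = 1
19^5 mod 30 = 19
19^6 mod 30 = 1
19^7 mod 30 = 19
19^8 mod 30 = 1
19^9 mod 30 = 19
19^10 mod 30 = 1
19^11 mod 30 = 19
19^12 mod 30 = 1
19^13 mod 30 = 19
19^14 mod 30 = 1
19^15 mod 30 = 19
19^16 mod 30 = 1
19^17 mod 30 = 19
19^18 mod 30 = 1
19^19 mod 30 = 19


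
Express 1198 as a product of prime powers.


1198 / 2 = 599
599 / 599 = 1
1198 = 2 × 599


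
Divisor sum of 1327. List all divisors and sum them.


Divisors of 1327: 1, 1327
Sum = 1 + 1327 = 1328

σ(1327) = 1328


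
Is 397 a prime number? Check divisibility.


Check divisors up to sqrt(397) = 19.9249
No divisors found.
397 is prime.

Yes, 397 is prime


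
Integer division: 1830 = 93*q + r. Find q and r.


1830 = 93 * 19 + 63
Check: 1767 + 63 = 1830

q = 19, r = 63


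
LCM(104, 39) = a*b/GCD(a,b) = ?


GCD(104, 39) = 13
LCM = 104*39/13 = 4056/13 = 312

LCM = 312


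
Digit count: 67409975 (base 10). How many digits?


67409975 has 8 digits in base 10
floor(log10(67409975)) + 1 = floor(7.8287) + 1 = 8

8 digits (base 10)


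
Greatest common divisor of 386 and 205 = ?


386 = 1 * 205 + 181
205 = 1 * 181 + 24
181 = 7 * 24 + 13
24 = 1 * 13 + 11
13 = 1 * 11 + 2
11 = 5 * 2 + 1
2 = 2 * 1 + 0
GCD = 1


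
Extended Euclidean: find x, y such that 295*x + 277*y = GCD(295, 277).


Tabular extended Euclidean (each row: r = 295*s + 277*t):
r=295, s=1, t=0
r=277, s=0, t=1
q=1: r=18, s=1, t=-1   [295*(1) + 277*(-1) = 18]
q=15: r=7, s=-15, t=16   [295*(-15) + 277*(16) = 7]
q=2: r=4, s=31, t=-33   [295*(31) + 277*(-33) = 4]
q=1: r=3, s=-46, t=49   [295*(-46) + 277*(49) = 3]
q=1: r=1, s=77, t=-82   [295*(77) + 277*(-82) = 1]
q=3: r=0, s=-277, t=295   [295*(-277) + 277*(295) = 0]
GCD = 1; from the row with r=1: x=77, y=-82
Check: 295*(77) + 277*(-82) = 22715 - 22714 = 1

GCD = 1, x = 77, y = -82


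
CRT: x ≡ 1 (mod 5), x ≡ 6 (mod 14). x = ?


M = 5*14 = 70
M1 = M/5 = 14, M2 = M/14 = 5
M1^(-1) mod 5 = 4, M2^(-1) mod 14 = 3
x = 1*14*4 + 6*5*3 = 146
146 mod 70 = 6
Check: 6 mod 5 = 1 ✓, 6 mod 14 = 6 ✓

x ≡ 6 (mod 70)


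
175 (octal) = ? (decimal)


175 (base 8) = 125 (decimal)
125 (decimal) = 125 (base 10)


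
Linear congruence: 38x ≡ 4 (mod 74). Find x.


GCD(38, 74) = 2 divides 4
Divide: 19x ≡ 2 (mod 37)
x ≡ 4 (mod 37)


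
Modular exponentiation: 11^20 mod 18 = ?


11^1 mod 18 = 11
11^2 mod 18 = 13
11^3 mod 18 = 17
11^4 mod 18 = 7
11^5 mod 18 = 5
11^6 mod 18 = 1
11^7 mod 18 = 11
11^8 mod 18 = 13
11^9 mod 18 = 17
11^10 mod 18 = 7
11^11 mod 18 = 5
11^12 mod 18 = 1
11^13 mod 18 = 11
11^14 mod 18 = 13
11^15 mod 18 = 17
11^16 mod 18 = 7
11^17 mod 18 = 5
11^18 mod 18 = 1
11^19 mod 18 = 11
11^20 mod 18 = 13


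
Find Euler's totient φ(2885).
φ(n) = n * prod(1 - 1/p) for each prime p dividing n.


2885 = 5 × 577
Prime factors: 5, 577
φ(2885) = 2885 × (1-1/5) × (1-1/577)
= 2885 × 4/5 × 576/577 = 2304

φ(2885) = 2304


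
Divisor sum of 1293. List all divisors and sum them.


Divisors of 1293: 1, 3, 431, 1293
Sum = 1 + 3 + 431 + 1293 = 1728

σ(1293) = 1728


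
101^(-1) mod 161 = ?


Use the extended Euclidean algorithm on (161, 101); each row r = 161*s + 101*t:
r=161, s=1, t=0
r=101, s=0, t=1
q=1: r=60, s=1, t=-1   [161*(1) + 101*(-1) = 60]
q=1: r=41, s=-1, t=2   [161*(-1) + 101*(2) = 41]
q=1: r=19, s=2, t=-3   [161*(2) + 101*(-3) = 19]
q=2: r=3, s=-5, t=8   [161*(-5) + 101*(8) = 3]
q=6: r=1, s=32, t=-51   [161*(32) + 101*(-51) = 1]
q=3: r=0, s=-101, t=161   [161*(-101) + 101*(161) = 0]
GCD = 1 with t = -51, so 101*(-51) ≡ 1 (mod 161)
Inverse = -51 mod 161 = 110
Check: 101 * 110 = 11110 ≡ 1 (mod 161)

101^(-1) ≡ 110 (mod 161)


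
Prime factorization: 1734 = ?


1734 / 2 = 867
867 / 3 = 289
289 / 17 = 17
17 / 17 = 1
1734 = 2 × 3 × 17^2


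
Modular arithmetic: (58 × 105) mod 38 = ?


58 × 105 = 6090
6090 mod 38 = 10


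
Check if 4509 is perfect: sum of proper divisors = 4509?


Proper divisors of 4509: 1, 3, 9, 27, 167, 501, 1503
Sum = 1 + 3 + 9 + 27 + 167 + 501 + 1503 = 2211

No, 4509 is not perfect (2211 ≠ 4509)


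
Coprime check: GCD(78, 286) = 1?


Euclidean algorithm:
286 = 3 * 78 + 52
78 = 1 * 52 + 26
52 = 2 * 26 + 0
GCD(78, 286) = 26

No, not coprime (GCD = 26)


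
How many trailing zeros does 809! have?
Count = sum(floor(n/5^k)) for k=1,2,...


floor(809/5) = 161
floor(809/25) = 32
floor(809/125) = 6
floor(809/625) = 1
Total = 200

200 trailing zeros


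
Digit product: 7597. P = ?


7 × 5 × 9 × 7 = 2205


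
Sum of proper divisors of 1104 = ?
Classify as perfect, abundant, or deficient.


Proper divisors: 1, 2, 3, 4, 6, 8, 12, 16, 23, 24, 46, 48, 69, 92, 138, 184, 276, 368, 552
Sum = 1 + 2 + 3 + 4 + 6 + 8 + 12 + 16 + 23 + 24 + 46 + 48 + 69 + 92 + 138 + 184 + 276 + 368 + 552 = 1872
1872 > 1104 → abundant

s(1104) = 1872 (abundant)


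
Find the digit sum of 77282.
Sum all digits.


7 + 7 + 2 + 8 + 2 = 26


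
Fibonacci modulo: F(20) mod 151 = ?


F(k) mod 151 for k=1..20:
1, 1, 2, 3, 5, 8, 13, 21, 34, 55, 89, 144, 82, 75, 6, 81, 87, 17, 104, 121
F(20) mod 151 = 121


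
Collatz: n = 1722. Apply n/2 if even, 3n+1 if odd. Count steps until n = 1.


1722 → 861 → 2584 → 1292 → 646 → 323 → 970 → 485 → 1456 → 728 → 364 → 182 → 91 → 274 → 137 → 412 → 206 → 103 → 310 → 155 → 466 → 233 → 700 → 350 → 175 → 526 → 263 → 790 → 395 → 1186 → 593 → 1780 → 890 → 445 → 1336 → 668 → 334 → 167 → 502 → 251 → 754 → 377 → 1132 → 566 → 283 → 850 → 425 → 1276 → 638 → 319 → 958 → 479 → 1438 → 719 → 2158 → 1079 → 3238 → 1619 → 4858 → 2429 → 7288 → 3644 → 1822 → 911 → 2734 → 1367 → 4102 → 2051 → 6154 → 3077 → 9232 → 4616 → 2308 → 1154 → 577 → 1732 → 866 → 433 → 1300 → 650 → 325 → 976 → 488 → 244 → 122 → 61 → 184 → 92 → 46 → 23 → 70 → 35 → 106 → 53 → 160 → 80 → 40 → 20 → 10 → 5 → 16 → 8 → 4 → 2 → 1
Total steps = 104

104 steps


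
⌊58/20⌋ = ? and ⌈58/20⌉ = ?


58/20 = 2.9000
floor = 2
ceil = 3

floor = 2, ceil = 3


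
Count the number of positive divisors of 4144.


4144 = 2^4 × 7^1 × 37^1
d(4144) = (4+1) × (1+1) × (1+1) = 20

20 divisors


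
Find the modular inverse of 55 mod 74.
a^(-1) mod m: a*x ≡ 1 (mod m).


Use the extended Euclidean algorithm on (74, 55); each row r = 74*s + 55*t:
r=74, s=1, t=0
r=55, s=0, t=1
q=1: r=19, s=1, t=-1   [74*(1) + 55*(-1) = 19]
q=2: r=17, s=-2, t=3   [74*(-2) + 55*(3) = 17]
q=1: r=2, s=3, t=-4   [74*(3) + 55*(-4) = 2]
q=8: r=1, s=-26, t=35   [74*(-26) + 55*(35) = 1]
q=2: r=0, s=55, t=-74   [74*(55) + 55*(-74) = 0]
GCD = 1 with t = 35, so 55*(35) ≡ 1 (mod 74)
Inverse = 35 mod 74 = 35
Check: 55 * 35 = 1925 ≡ 1 (mod 74)

55^(-1) ≡ 35 (mod 74)


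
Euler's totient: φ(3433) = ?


3433 = 3433
Prime factors: 3433
φ(3433) = 3433 × (1-1/3433)
= 3433 × 3432/3433 = 3432

φ(3433) = 3432


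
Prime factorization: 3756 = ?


3756 / 2 = 1878
1878 / 2 = 939
939 / 3 = 313
313 / 313 = 1
3756 = 2^2 × 3 × 313


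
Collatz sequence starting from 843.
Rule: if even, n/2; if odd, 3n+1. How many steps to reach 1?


843 → 2530 → 1265 → 3796 → 1898 → 949 → 2848 → 1424 → 712 → 356 → 178 → 89 → 268 → 134 → 67 → 202 → 101 → 304 → 152 → 76 → 38 → 19 → 58 → 29 → 88 → 44 → 22 → 11 → 34 → 17 → 52 → 26 → 13 → 40 → 20 → 10 → 5 → 16 → 8 → 4 → 2 → 1
Total steps = 41

41 steps


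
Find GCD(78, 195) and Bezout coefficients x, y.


Tabular extended Euclidean (each row: r = 78*s + 195*t):
r=78, s=1, t=0
r=195, s=0, t=1
q=0: r=78, s=1, t=0   [78*(1) + 195*(0) = 78]
q=2: r=39, s=-2, t=1   [78*(-2) + 195*(1) = 39]
q=2: r=0, s=5, t=-2   [78*(5) + 195*(-2) = 0]
GCD = 39; from the row with r=39: x=-2, y=1
Check: 78*(-2) + 195*(1) = -156 + 195 = 39

GCD = 39, x = -2, y = 1


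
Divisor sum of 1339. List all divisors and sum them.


Divisors of 1339: 1, 13, 103, 1339
Sum = 1 + 13 + 103 + 1339 = 1456

σ(1339) = 1456


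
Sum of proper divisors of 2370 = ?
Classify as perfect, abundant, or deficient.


Proper divisors: 1, 2, 3, 5, 6, 10, 15, 30, 79, 158, 237, 395, 474, 790, 1185
Sum = 1 + 2 + 3 + 5 + 6 + 10 + 15 + 30 + 79 + 158 + 237 + 395 + 474 + 790 + 1185 = 3390
3390 > 2370 → abundant

s(2370) = 3390 (abundant)


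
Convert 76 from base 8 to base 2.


76 (base 8) = 62 (decimal)
62 (decimal) = 111110 (base 2)


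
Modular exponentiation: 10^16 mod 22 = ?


10^1 mod 22 = 10
10^2 mod 22 = 12
10^3 mod 22 = 10
10^4 mod 22 = 12
10^5 mod 22 = 10
10^6 mod 22 = 12
10^7 mod 22 = 10
10^8 mod 22 = 12
10^9 mod 22 = 10
10^10 mod 22 = 12
10^11 mod 22 = 10
10^12 mod 22 = 12
10^13 mod 22 = 10
10^14 mod 22 = 12
10^15 mod 22 = 10
10^16 mod 22 = 12


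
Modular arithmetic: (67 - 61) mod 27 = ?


67 - 61 = 6
6 mod 27 = 6


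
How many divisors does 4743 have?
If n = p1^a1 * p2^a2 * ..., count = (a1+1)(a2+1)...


4743 = 3^2 × 17^1 × 31^1
d(4743) = (2+1) × (1+1) × (1+1) = 12

12 divisors


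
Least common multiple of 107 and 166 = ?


GCD(107, 166) = 1
LCM = 107*166/1 = 17762/1 = 17762

LCM = 17762


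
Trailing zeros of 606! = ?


floor(606/5) = 121
floor(606/25) = 24
floor(606/125) = 4
Total = 149

149 trailing zeros


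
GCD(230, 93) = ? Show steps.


230 = 2 * 93 + 44
93 = 2 * 44 + 5
44 = 8 * 5 + 4
5 = 1 * 4 + 1
4 = 4 * 1 + 0
GCD = 1


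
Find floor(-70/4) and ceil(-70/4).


-70/4 = -17.5000
floor = -18
ceil = -17

floor = -18, ceil = -17


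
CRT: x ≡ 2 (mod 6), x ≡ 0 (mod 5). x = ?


M = 6*5 = 30
M1 = M/6 = 5, M2 = M/5 = 6
M1^(-1) mod 6 = 5, M2^(-1) mod 5 = 1
x = 2*5*5 + 0*6*1 = 50
50 mod 30 = 20
Check: 20 mod 6 = 2 ✓, 20 mod 5 = 0 ✓

x ≡ 20 (mod 30)


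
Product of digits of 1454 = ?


1 × 4 × 5 × 4 = 80


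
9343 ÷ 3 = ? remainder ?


9343 = 3 * 3114 + 1
Check: 9342 + 1 = 9343

q = 3114, r = 1


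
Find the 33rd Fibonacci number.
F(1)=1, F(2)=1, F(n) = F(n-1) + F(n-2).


Sequence: 1, 1, 2, 3, 5, 8, 13, 21, 34, 55, 89, 144, 233, 377, 610, 987, 1597, 2584, 4181, 6765, 10946, 17711, 28657, 46368, 75025, 121393, 196418, 317811, 514229, 832040, 1346269, 2178309, 3524578
F(33) = 3524578


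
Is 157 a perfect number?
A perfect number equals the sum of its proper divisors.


Proper divisors of 157: 1
Sum = 1 = 1

No, 157 is not perfect (1 ≠ 157)


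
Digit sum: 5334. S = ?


5 + 3 + 3 + 4 = 15


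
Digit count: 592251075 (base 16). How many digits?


592251075 in base 16 = 234D08C3
Number of digits = 8

8 digits (base 16)


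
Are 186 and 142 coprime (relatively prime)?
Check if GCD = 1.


Euclidean algorithm:
186 = 1 * 142 + 44
142 = 3 * 44 + 10
44 = 4 * 10 + 4
10 = 2 * 4 + 2
4 = 2 * 2 + 0
GCD(186, 142) = 2

No, not coprime (GCD = 2)


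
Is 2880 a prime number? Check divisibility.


2880 / 2 = 1440 (exact division)
2880 is NOT prime.

No, 2880 is not prime


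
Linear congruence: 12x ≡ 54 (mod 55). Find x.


GCD(12, 55) = 1, unique solution
a^(-1) mod 55 = 23
x = 23 * 54 mod 55 = 32

x ≡ 32 (mod 55)


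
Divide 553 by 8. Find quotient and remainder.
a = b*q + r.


553 = 8 * 69 + 1
Check: 552 + 1 = 553

q = 69, r = 1


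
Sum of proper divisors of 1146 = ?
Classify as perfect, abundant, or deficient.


Proper divisors: 1, 2, 3, 6, 191, 382, 573
Sum = 1 + 2 + 3 + 6 + 191 + 382 + 573 = 1158
1158 > 1146 → abundant

s(1146) = 1158 (abundant)


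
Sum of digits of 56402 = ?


5 + 6 + 4 + 0 + 2 = 17


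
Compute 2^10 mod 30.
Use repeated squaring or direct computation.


2^1 mod 30 = 2
2^2 mod 30 = 4
2^3 mod 30 = 8
2^4 mod 30 = 16
2^5 mod 30 = 2
2^6 mod 30 = 4
2^7 mod 30 = 8
2^8 mod 30 = 16
2^9 mod 30 = 2
2^10 mod 30 = 4
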